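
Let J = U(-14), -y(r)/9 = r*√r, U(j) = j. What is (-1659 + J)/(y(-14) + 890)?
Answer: -744485/507182 + 105399*I*√14/507182 ≈ -1.4679 + 0.77757*I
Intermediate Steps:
y(r) = -9*r^(3/2) (y(r) = -9*r*√r = -9*r^(3/2))
J = -14
(-1659 + J)/(y(-14) + 890) = (-1659 - 14)/(-(-126)*I*√14 + 890) = -1673/(-(-126)*I*√14 + 890) = -1673/(126*I*√14 + 890) = -1673/(890 + 126*I*√14)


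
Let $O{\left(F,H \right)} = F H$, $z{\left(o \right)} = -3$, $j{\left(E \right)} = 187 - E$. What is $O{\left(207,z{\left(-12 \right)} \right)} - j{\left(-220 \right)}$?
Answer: $-1028$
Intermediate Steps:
$O{\left(207,z{\left(-12 \right)} \right)} - j{\left(-220 \right)} = 207 \left(-3\right) - \left(187 - -220\right) = -621 - \left(187 + 220\right) = -621 - 407 = -1028$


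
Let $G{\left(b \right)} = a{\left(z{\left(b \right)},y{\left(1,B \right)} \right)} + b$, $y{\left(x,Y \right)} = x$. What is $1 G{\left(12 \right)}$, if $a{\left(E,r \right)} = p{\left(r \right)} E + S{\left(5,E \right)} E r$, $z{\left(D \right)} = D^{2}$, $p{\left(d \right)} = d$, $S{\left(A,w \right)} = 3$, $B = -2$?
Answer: $588$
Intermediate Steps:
$a{\left(E,r \right)} = 4 E r$ ($a{\left(E,r \right)} = r E + 3 E r = E r + 3 E r = 4 E r$)
$G{\left(b \right)} = b + 4 b^{2}$ ($G{\left(b \right)} = 4 b^{2} \cdot 1 + b = 4 b^{2} + b = b + 4 b^{2}$)
$1 G{\left(12 \right)} = 1 \cdot 12 \left(1 + 4 \cdot 12\right) = 1 \cdot 12 \left(1 + 48\right) = 1 \cdot 12 \cdot 49 = 1 \cdot 588 = 588$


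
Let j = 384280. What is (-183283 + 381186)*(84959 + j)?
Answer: 92863805817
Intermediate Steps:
(-183283 + 381186)*(84959 + j) = (-183283 + 381186)*(84959 + 384280) = 197903*469239 = 92863805817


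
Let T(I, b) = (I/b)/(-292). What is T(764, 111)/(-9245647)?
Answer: 191/74917477641 ≈ 2.5495e-9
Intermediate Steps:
T(I, b) = -I/(292*b) (T(I, b) = (I/b)*(-1/292) = -I/(292*b))
T(764, 111)/(-9245647) = -1/292*764/111/(-9245647) = -1/292*764*1/111*(-1/9245647) = -191/8103*(-1/9245647) = 191/74917477641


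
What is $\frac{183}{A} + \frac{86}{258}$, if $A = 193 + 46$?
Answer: $\frac{788}{717} \approx 1.099$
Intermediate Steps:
$A = 239$
$\frac{183}{A} + \frac{86}{258} = \frac{183}{239} + \frac{86}{258} = 183 \cdot \frac{1}{239} + 86 \cdot \frac{1}{258} = \frac{183}{239} + \frac{1}{3} = \frac{788}{717}$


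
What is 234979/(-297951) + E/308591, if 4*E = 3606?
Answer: -144487603525/183889994082 ≈ -0.78573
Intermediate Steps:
E = 1803/2 (E = (1/4)*3606 = 1803/2 ≈ 901.50)
234979/(-297951) + E/308591 = 234979/(-297951) + (1803/2)/308591 = 234979*(-1/297951) + (1803/2)*(1/308591) = -234979/297951 + 1803/617182 = -144487603525/183889994082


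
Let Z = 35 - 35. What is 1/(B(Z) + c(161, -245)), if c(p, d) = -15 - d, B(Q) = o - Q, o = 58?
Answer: 1/288 ≈ 0.0034722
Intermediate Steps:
Z = 0
B(Q) = 58 - Q
1/(B(Z) + c(161, -245)) = 1/((58 - 1*0) + (-15 - 1*(-245))) = 1/((58 + 0) + (-15 + 245)) = 1/(58 + 230) = 1/288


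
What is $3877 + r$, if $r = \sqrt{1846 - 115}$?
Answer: $3877 + \sqrt{1731} \approx 3918.6$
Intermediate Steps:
$r = \sqrt{1731}$ ($r = \sqrt{1846 + \left(-1028 + 913\right)} = \sqrt{1846 - 115} = \sqrt{1731} \approx 41.605$)
$3877 + r = 3877 + \sqrt{1731}$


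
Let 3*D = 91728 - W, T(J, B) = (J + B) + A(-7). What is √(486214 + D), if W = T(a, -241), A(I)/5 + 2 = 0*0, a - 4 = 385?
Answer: 6*√14354 ≈ 718.85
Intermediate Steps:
a = 389 (a = 4 + 385 = 389)
A(I) = -10 (A(I) = -10 + 5*(0*0) = -10 + 5*0 = -10 + 0 = -10)
T(J, B) = -10 + B + J (T(J, B) = (J + B) - 10 = (B + J) - 10 = -10 + B + J)
W = 138 (W = -10 - 241 + 389 = 138)
D = 30530 (D = (91728 - 1*138)/3 = (91728 - 138)/3 = (⅓)*91590 = 30530)
√(486214 + D) = √(486214 + 30530) = √516744 = 6*√14354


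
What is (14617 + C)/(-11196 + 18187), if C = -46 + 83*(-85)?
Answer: 7516/6991 ≈ 1.0751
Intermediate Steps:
C = -7101 (C = -46 - 7055 = -7101)
(14617 + C)/(-11196 + 18187) = (14617 - 7101)/(-11196 + 18187) = 7516/6991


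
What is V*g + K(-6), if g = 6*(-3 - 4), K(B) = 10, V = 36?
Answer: -1502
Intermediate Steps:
g = -42 (g = 6*(-7) = -42)
V*g + K(-6) = 36*(-42) + 10 = -1512 + 10 = -1502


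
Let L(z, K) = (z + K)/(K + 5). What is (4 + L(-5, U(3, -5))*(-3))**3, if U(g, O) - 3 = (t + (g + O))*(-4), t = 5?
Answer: -2197/8 ≈ -274.63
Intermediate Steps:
U(g, O) = -17 - 4*O - 4*g (U(g, O) = 3 + (5 + (g + O))*(-4) = 3 + (5 + (O + g))*(-4) = 3 + (5 + O + g)*(-4) = 3 + (-20 - 4*O - 4*g) = -17 - 4*O - 4*g)
L(z, K) = (K + z)/(5 + K)
(4 + L(-5, U(3, -5))*(-3))**3 = (4 + (((-17 - 4*(-5) - 4*3) - 5)/(5 + (-17 - 4*(-5) - 4*3)))*(-3))**3 = (4 + (((-17 + 20 - 12) - 5)/(5 + (-17 + 20 - 12)))*(-3))**3 = (4 + ((-9 - 5)/(5 - 9))*(-3))**3 = (4 + (-14/(-4))*(-3))**3 = (4 - 1/4*(-14)*(-3))**3 = (4 + (7/2)*(-3))**3 = (4 - 21/2)**3 = (-13/2)**3 = -2197/8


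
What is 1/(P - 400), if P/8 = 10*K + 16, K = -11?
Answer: -1/1152 ≈ -0.00086806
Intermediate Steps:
P = -752 (P = 8*(10*(-11) + 16) = 8*(-110 + 16) = 8*(-94) = -752)
1/(P - 400) = 1/(-752 - 400) = 1/(-1152) = -1/1152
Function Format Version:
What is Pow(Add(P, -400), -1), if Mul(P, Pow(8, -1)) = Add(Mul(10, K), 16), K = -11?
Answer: Rational(-1, 1152) ≈ -0.00086806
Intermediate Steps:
P = -752 (P = Mul(8, Add(Mul(10, -11), 16)) = Mul(8, Add(-110, 16)) = Mul(8, -94) = -752)
Pow(Add(P, -400), -1) = Pow(Add(-752, -400), -1) = Pow(-1152, -1) = Rational(-1, 1152)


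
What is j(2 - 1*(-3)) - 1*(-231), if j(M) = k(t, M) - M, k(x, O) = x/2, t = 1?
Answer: 453/2 ≈ 226.50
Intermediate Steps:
k(x, O) = x/2 (k(x, O) = x*(½) = x/2)
j(M) = ½ - M (j(M) = (½)*1 - M = ½ - M)
j(2 - 1*(-3)) - 1*(-231) = (½ - (2 - 1*(-3))) - 1*(-231) = (½ - (2 + 3)) + 231 = (½ - 1*5) + 231 = (½ - 5) + 231 = -9/2 + 231 = 453/2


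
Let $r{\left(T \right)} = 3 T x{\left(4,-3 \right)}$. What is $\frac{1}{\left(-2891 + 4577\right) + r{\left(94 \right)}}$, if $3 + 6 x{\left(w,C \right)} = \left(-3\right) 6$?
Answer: $\frac{1}{699} \approx 0.0014306$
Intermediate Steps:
$x{\left(w,C \right)} = - \frac{7}{2}$ ($x{\left(w,C \right)} = - \frac{1}{2} + \frac{\left(-3\right) 6}{6} = - \frac{1}{2} + \frac{1}{6} \left(-18\right) = - \frac{1}{2} - 3 = - \frac{7}{2}$)
$r{\left(T \right)} = - \frac{21 T}{2}$ ($r{\left(T \right)} = 3 T \left(- \frac{7}{2}\right) = - \frac{21 T}{2}$)
$\frac{1}{\left(-2891 + 4577\right) + r{\left(94 \right)}} = \frac{1}{\left(-2891 + 4577\right) - 987} = \frac{1}{1686 - 987} = \frac{1}{699}$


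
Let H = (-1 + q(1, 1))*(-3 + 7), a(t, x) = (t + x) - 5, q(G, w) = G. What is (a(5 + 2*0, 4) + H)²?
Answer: 16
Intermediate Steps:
a(t, x) = -5 + t + x
H = 0 (H = (-1 + 1)*(-3 + 7) = 0*4 = 0)
(a(5 + 2*0, 4) + H)² = ((-5 + (5 + 2*0) + 4) + 0)² = ((-5 + (5 + 0) + 4) + 0)² = ((-5 + 5 + 4) + 0)² = (4 + 0)² = 4² = 16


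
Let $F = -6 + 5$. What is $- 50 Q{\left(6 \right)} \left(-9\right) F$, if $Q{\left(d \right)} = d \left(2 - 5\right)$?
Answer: $8100$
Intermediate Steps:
$Q{\left(d \right)} = - 3 d$ ($Q{\left(d \right)} = d \left(-3\right) = - 3 d$)
$F = -1$
$- 50 Q{\left(6 \right)} \left(-9\right) F = - 50 \left(-3\right) 6 \left(-9\right) \left(-1\right) = - 50 \left(-18\right) \left(-9\right) \left(-1\right) = - 50 \cdot 162 \left(-1\right) = \left(-50\right) \left(-162\right) = 8100$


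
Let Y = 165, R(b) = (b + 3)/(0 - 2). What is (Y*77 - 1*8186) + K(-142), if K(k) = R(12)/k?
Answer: 1283411/284 ≈ 4519.1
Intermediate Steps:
R(b) = -3/2 - b/2 (R(b) = (3 + b)/(-2) = (3 + b)*(-½) = -3/2 - b/2)
K(k) = -15/(2*k) (K(k) = (-3/2 - ½*12)/k = (-3/2 - 6)/k = -15/(2*k))
(Y*77 - 1*8186) + K(-142) = (165*77 - 1*8186) - 15/2/(-142) = (12705 - 8186) - 15/2*(-1/142) = 4519 + 15/284 = 1283411/284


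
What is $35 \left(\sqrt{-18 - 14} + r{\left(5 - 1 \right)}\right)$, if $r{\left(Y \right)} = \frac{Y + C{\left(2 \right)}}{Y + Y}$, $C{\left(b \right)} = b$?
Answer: $\frac{105}{4} + 140 i \sqrt{2} \approx 26.25 + 197.99 i$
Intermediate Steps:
$r{\left(Y \right)} = \frac{2 + Y}{2 Y}$ ($r{\left(Y \right)} = \frac{Y + 2}{Y + Y} = \frac{2 + Y}{2 Y}$)
$35 \left(\sqrt{-18 - 14} + r{\left(5 - 1 \right)}\right) = 35 \left(\sqrt{-18 - 14} + \frac{2 + \left(5 - 1\right)}{2 \left(5 - 1\right)}\right) = 35 \left(\sqrt{-32} + \frac{2 + 4}{2 \cdot 4}\right) = 35 \left(4 i \sqrt{2} + \frac{1}{2} \cdot \frac{1}{4} \cdot 6\right) = 35 \left(4 i \sqrt{2} + \frac{3}{4}\right) = 35 \left(\frac{3}{4} + 4 i \sqrt{2}\right) = \frac{105}{4} + 140 i \sqrt{2}$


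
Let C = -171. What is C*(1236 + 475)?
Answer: -292581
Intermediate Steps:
C*(1236 + 475) = -171*(1236 + 475) = -171*1711 = -292581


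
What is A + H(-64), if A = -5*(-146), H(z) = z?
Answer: 666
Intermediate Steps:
A = 730
A + H(-64) = 730 - 64 = 666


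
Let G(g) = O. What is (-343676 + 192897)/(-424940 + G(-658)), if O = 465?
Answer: 150779/424475 ≈ 0.35521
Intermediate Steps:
G(g) = 465
(-343676 + 192897)/(-424940 + G(-658)) = (-343676 + 192897)/(-424940 + 465) = -150779/(-424475) = -150779*(-1/424475) = 150779/424475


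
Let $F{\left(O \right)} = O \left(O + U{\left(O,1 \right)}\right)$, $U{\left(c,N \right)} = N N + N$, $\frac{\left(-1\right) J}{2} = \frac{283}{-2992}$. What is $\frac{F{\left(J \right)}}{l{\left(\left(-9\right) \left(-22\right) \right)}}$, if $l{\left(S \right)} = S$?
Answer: $\frac{926825}{443127168} \approx 0.0020916$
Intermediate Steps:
$J = \frac{283}{1496}$ ($J = - 2 \frac{283}{-2992} = - 2 \cdot 283 \left(- \frac{1}{2992}\right) = \left(-2\right) \left(- \frac{283}{2992}\right) = \frac{283}{1496} \approx 0.18917$)
$U{\left(c,N \right)} = N + N^{2}$ ($U{\left(c,N \right)} = N^{2} + N = N + N^{2}$)
$F{\left(O \right)} = O \left(2 + O\right)$ ($F{\left(O \right)} = O \left(O + 1 \left(1 + 1\right)\right) = O \left(O + 1 \cdot 2\right) = O \left(O + 2\right) = O \left(2 + O\right)$)
$\frac{F{\left(J \right)}}{l{\left(\left(-9\right) \left(-22\right) \right)}} = \frac{\frac{283}{1496} \left(2 + \frac{283}{1496}\right)}{\left(-9\right) \left(-22\right)} = \frac{\frac{283}{1496} \cdot \frac{3275}{1496}}{198} = \frac{926825}{2238016} \cdot \frac{1}{198} = \frac{926825}{443127168}$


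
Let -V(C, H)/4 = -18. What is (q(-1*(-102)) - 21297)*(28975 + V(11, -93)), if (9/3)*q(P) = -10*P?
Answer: -628489939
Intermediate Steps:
V(C, H) = 72 (V(C, H) = -4*(-18) = 72)
q(P) = -10*P/3 (q(P) = (-10*P)/3 = -10*P/3)
(q(-1*(-102)) - 21297)*(28975 + V(11, -93)) = (-(-10)*(-102)/3 - 21297)*(28975 + 72) = (-10/3*102 - 21297)*29047 = (-340 - 21297)*29047 = -21637*29047 = -628489939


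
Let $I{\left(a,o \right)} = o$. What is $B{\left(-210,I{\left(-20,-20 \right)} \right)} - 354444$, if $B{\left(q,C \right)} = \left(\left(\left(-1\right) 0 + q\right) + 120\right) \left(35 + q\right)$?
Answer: $-338694$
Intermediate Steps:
$B{\left(q,C \right)} = \left(35 + q\right) \left(120 + q\right)$ ($B{\left(q,C \right)} = \left(\left(0 + q\right) + 120\right) \left(35 + q\right) = \left(q + 120\right) \left(35 + q\right) = \left(120 + q\right) \left(35 + q\right) = \left(35 + q\right) \left(120 + q\right)$)
$B{\left(-210,I{\left(-20,-20 \right)} \right)} - 354444 = \left(4200 + \left(-210\right)^{2} + 155 \left(-210\right)\right) - 354444 = \left(4200 + 44100 - 32550\right) - 354444 = 15750 - 354444 = -338694$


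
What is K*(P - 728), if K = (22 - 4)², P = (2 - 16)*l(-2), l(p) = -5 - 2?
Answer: -204120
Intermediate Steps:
l(p) = -7
P = 98 (P = (2 - 16)*(-7) = -14*(-7) = 98)
K = 324 (K = 18² = 324)
K*(P - 728) = 324*(98 - 728) = 324*(-630) = -204120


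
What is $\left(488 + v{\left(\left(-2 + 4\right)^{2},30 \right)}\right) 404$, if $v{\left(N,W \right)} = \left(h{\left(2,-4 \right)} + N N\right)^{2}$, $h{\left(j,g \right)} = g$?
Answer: $255328$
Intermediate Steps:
$v{\left(N,W \right)} = \left(-4 + N^{2}\right)^{2}$ ($v{\left(N,W \right)} = \left(-4 + N N\right)^{2} = \left(-4 + N^{2}\right)^{2}$)
$\left(488 + v{\left(\left(-2 + 4\right)^{2},30 \right)}\right) 404 = \left(488 + \left(-4 + \left(\left(-2 + 4\right)^{2}\right)^{2}\right)^{2}\right) 404 = \left(488 + \left(-4 + \left(2^{2}\right)^{2}\right)^{2}\right) 404 = \left(488 + \left(-4 + 4^{2}\right)^{2}\right) 404 = \left(488 + \left(-4 + 16\right)^{2}\right) 404 = \left(488 + 12^{2}\right) 404 = \left(488 + 144\right) 404 = 632 \cdot 404 = 255328$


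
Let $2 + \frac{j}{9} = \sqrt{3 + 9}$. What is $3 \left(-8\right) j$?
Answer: $432 - 432 \sqrt{3} \approx -316.25$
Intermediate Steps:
$j = -18 + 18 \sqrt{3}$ ($j = -18 + 9 \sqrt{3 + 9} = -18 + 9 \sqrt{12} = -18 + 9 \cdot 2 \sqrt{3} = -18 + 18 \sqrt{3} \approx 13.177$)
$3 \left(-8\right) j = 3 \left(-8\right) \left(-18 + 18 \sqrt{3}\right) = - 24 \left(-18 + 18 \sqrt{3}\right) = 432 - 432 \sqrt{3}$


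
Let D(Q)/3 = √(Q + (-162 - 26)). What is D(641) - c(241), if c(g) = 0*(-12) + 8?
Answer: -8 + 3*√453 ≈ 55.851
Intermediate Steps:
c(g) = 8 (c(g) = 0 + 8 = 8)
D(Q) = 3*√(-188 + Q) (D(Q) = 3*√(Q + (-162 - 26)) = 3*√(Q - 188) = 3*√(-188 + Q))
D(641) - c(241) = 3*√(-188 + 641) - 1*8 = 3*√453 - 8 = -8 + 3*√453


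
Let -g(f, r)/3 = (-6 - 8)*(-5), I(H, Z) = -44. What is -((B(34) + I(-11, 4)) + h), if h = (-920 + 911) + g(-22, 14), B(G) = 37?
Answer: 226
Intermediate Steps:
g(f, r) = -210 (g(f, r) = -3*(-6 - 8)*(-5) = -(-42)*(-5) = -3*70 = -210)
h = -219 (h = (-920 + 911) - 210 = -9 - 210 = -219)
-((B(34) + I(-11, 4)) + h) = -((37 - 44) - 219) = -(-7 - 219) = -1*(-226) = 226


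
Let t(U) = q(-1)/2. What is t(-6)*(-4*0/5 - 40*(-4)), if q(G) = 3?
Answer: 240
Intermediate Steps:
t(U) = 3/2
t(-6)*(-4*0/5 - 40*(-4)) = 3*(-4*0/5 - 40*(-4))/2 = 3*(0*(1/5) + 160)/2 = 3*(0 + 160)/2 = (3/2)*160 = 240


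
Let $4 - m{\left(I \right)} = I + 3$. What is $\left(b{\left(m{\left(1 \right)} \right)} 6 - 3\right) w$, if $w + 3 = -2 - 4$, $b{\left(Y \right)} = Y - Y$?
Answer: $27$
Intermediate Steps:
$m{\left(I \right)} = 1 - I$ ($m{\left(I \right)} = 4 - \left(I + 3\right) = 4 - \left(3 + I\right) = 1 - I$)
$b{\left(Y \right)} = 0$
$w = -9$ ($w = -3 - 6 = -9$)
$\left(b{\left(m{\left(1 \right)} \right)} 6 - 3\right) w = \left(0 \cdot 6 - 3\right) \left(-9\right) = \left(0 - 3\right) \left(-9\right) = \left(-3\right) \left(-9\right) = 27$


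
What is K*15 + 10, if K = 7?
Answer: 115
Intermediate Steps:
K*15 + 10 = 7*15 + 10 = 105 + 10 = 115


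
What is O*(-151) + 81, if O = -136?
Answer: 20617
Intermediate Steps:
O*(-151) + 81 = -136*(-151) + 81 = 20536 + 81 = 20617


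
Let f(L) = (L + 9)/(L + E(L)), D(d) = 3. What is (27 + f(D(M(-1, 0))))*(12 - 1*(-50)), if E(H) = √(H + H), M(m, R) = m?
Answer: 2418 - 248*√6 ≈ 1810.5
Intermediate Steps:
E(H) = √2*√H (E(H) = √(2*H) = √2*√H)
f(L) = (9 + L)/(L + √2*√L) (f(L) = (L + 9)/(L + √2*√L) = (9 + L)/(L + √2*√L))
(27 + f(D(M(-1, 0))))*(12 - 1*(-50)) = (27 + (9 + 3)/(3 + √2*√3))*(12 - 1*(-50)) = (27 + 12/(3 + √6))*(12 + 50) = (27 + 12/(3 + √6))*62 = 1674 + 744/(3 + √6)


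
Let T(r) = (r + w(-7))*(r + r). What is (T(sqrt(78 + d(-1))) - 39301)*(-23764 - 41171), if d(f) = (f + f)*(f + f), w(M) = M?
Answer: 2541361095 + 909090*sqrt(82) ≈ 2.5496e+9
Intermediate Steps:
d(f) = 4*f**2 (d(f) = (2*f)*(2*f) = 4*f**2)
T(r) = 2*r*(-7 + r) (T(r) = (r - 7)*(r + r) = (-7 + r)*(2*r) = 2*r*(-7 + r))
(T(sqrt(78 + d(-1))) - 39301)*(-23764 - 41171) = (2*sqrt(78 + 4*(-1)**2)*(-7 + sqrt(78 + 4*(-1)**2)) - 39301)*(-23764 - 41171) = (2*sqrt(78 + 4*1)*(-7 + sqrt(78 + 4*1)) - 39301)*(-64935) = (2*sqrt(78 + 4)*(-7 + sqrt(78 + 4)) - 39301)*(-64935) = (2*sqrt(82)*(-7 + sqrt(82)) - 39301)*(-64935) = (-39301 + 2*sqrt(82)*(-7 + sqrt(82)))*(-64935) = 2552010435 - 129870*sqrt(82)*(-7 + sqrt(82))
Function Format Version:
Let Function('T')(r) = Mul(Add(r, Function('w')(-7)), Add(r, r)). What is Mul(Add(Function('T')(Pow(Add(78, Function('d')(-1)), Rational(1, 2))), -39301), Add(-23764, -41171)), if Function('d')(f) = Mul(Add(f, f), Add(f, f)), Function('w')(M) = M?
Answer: Add(2541361095, Mul(909090, Pow(82, Rational(1, 2)))) ≈ 2.5496e+9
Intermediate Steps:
Function('d')(f) = Mul(4, Pow(f, 2)) (Function('d')(f) = Mul(Mul(2, f), Mul(2, f)) = Mul(4, Pow(f, 2)))
Function('T')(r) = Mul(2, r, Add(-7, r)) (Function('T')(r) = Mul(Add(r, -7), Add(r, r)) = Mul(Add(-7, r), Mul(2, r)) = Mul(2, r, Add(-7, r)))
Mul(Add(Function('T')(Pow(Add(78, Function('d')(-1)), Rational(1, 2))), -39301), Add(-23764, -41171)) = Mul(Add(Mul(2, Pow(Add(78, Mul(4, Pow(-1, 2))), Rational(1, 2)), Add(-7, Pow(Add(78, Mul(4, Pow(-1, 2))), Rational(1, 2)))), -39301), Add(-23764, -41171)) = Mul(Add(Mul(2, Pow(Add(78, Mul(4, 1)), Rational(1, 2)), Add(-7, Pow(Add(78, Mul(4, 1)), Rational(1, 2)))), -39301), -64935) = Mul(Add(Mul(2, Pow(Add(78, 4), Rational(1, 2)), Add(-7, Pow(Add(78, 4), Rational(1, 2)))), -39301), -64935) = Mul(Add(Mul(2, Pow(82, Rational(1, 2)), Add(-7, Pow(82, Rational(1, 2)))), -39301), -64935) = Mul(Add(-39301, Mul(2, Pow(82, Rational(1, 2)), Add(-7, Pow(82, Rational(1, 2))))), -64935) = Add(2552010435, Mul(-129870, Pow(82, Rational(1, 2)), Add(-7, Pow(82, Rational(1, 2)))))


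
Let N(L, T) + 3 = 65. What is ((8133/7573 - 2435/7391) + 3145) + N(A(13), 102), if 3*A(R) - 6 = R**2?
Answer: 179544012649/55972043 ≈ 3207.7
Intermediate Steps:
A(R) = 2 + R**2/3
N(L, T) = 62 (N(L, T) = -3 + 65 = 62)
((8133/7573 - 2435/7391) + 3145) + N(A(13), 102) = ((8133/7573 - 2435/7391) + 3145) + 62 = (41670748/55972043 + 3145) + 62 = 176073745983/55972043 + 62 = 179544012649/55972043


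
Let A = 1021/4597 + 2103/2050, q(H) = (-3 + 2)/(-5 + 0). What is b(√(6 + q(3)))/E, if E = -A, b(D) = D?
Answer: -1884770*√155/11760541 ≈ -1.9952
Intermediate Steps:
q(H) = ⅕ (q(H) = -1/(-5) = -1*(-⅕) = ⅕)
A = 11760541/9423850 (A = 1021*(1/4597) + 2103*(1/2050) = 1021/4597 + 2103/2050 = 11760541/9423850 ≈ 1.2480)
E = -11760541/9423850 (E = -1*11760541/9423850 = -11760541/9423850 ≈ -1.2480)
b(√(6 + q(3)))/E = √(6 + ⅕)/(-11760541/9423850) = √(31/5)*(-9423850/11760541) = (√155/5)*(-9423850/11760541) = -1884770*√155/11760541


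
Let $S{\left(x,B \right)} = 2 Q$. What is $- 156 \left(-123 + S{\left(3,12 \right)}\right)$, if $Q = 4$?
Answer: $17940$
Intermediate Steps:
$S{\left(x,B \right)} = 8$ ($S{\left(x,B \right)} = 2 \cdot 4 = 8$)
$- 156 \left(-123 + S{\left(3,12 \right)}\right) = - 156 \left(-123 + 8\right) = \left(-156\right) \left(-115\right) = 17940$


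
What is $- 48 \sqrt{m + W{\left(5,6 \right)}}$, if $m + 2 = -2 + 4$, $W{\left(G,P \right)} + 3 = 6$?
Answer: $- 48 \sqrt{3} \approx -83.138$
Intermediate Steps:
$W{\left(G,P \right)} = 3$ ($W{\left(G,P \right)} = -3 + 6 = 3$)
$m = 0$ ($m = -2 + \left(-2 + 4\right) = -2 + 2 = 0$)
$- 48 \sqrt{m + W{\left(5,6 \right)}} = - 48 \sqrt{0 + 3} = - 48 \sqrt{3}$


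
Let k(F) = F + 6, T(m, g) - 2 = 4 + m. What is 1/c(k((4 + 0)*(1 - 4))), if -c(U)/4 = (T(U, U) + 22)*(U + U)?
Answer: 1/1056 ≈ 0.00094697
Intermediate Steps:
T(m, g) = 6 + m (T(m, g) = 2 + (4 + m) = 6 + m)
k(F) = 6 + F
c(U) = -8*U*(28 + U) (c(U) = -4*((6 + U) + 22)*(U + U) = -4*(28 + U)*2*U = -8*U*(28 + U))
1/c(k((4 + 0)*(1 - 4))) = 1/(-8*(6 + (4 + 0)*(1 - 4))*(28 + (6 + (4 + 0)*(1 - 4)))) = 1/(-8*(6 + 4*(-3))*(28 + (6 + 4*(-3)))) = 1/(-8*(6 - 12)*(28 + (6 - 12))) = 1/(-8*(-6)*(28 - 6)) = 1/(-8*(-6)*22) = 1/1056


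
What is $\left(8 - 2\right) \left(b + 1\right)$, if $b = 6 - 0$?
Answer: $42$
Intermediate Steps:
$b = 6$ ($b = 6 + 0 = 6$)
$\left(8 - 2\right) \left(b + 1\right) = \left(8 - 2\right) \left(6 + 1\right) = \left(8 - 2\right) 7 = 6 \cdot 7 = 42$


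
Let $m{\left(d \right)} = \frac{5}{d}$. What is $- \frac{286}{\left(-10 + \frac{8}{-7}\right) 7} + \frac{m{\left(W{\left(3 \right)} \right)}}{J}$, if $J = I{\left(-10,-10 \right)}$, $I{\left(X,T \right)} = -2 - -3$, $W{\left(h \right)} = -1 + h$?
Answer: $\frac{37}{6} \approx 6.1667$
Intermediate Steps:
$I{\left(X,T \right)} = 1$ ($I{\left(X,T \right)} = -2 + 3 = 1$)
$J = 1$
$- \frac{286}{\left(-10 + \frac{8}{-7}\right) 7} + \frac{m{\left(W{\left(3 \right)} \right)}}{J} = - \frac{286}{\left(-10 + \frac{8}{-7}\right) 7} + \frac{5 \frac{1}{-1 + 3}}{1} = - \frac{286}{\left(-10 + 8 \left(- \frac{1}{7}\right)\right) 7} + \frac{5}{2} \cdot 1 = - \frac{286}{\left(-10 - \frac{8}{7}\right) 7} + 5 \cdot \frac{1}{2} \cdot 1 = - \frac{286}{\left(- \frac{78}{7}\right) 7} + \frac{5}{2} \cdot 1 = - \frac{286}{-78} + \frac{5}{2} = \left(-286\right) \left(- \frac{1}{78}\right) + \frac{5}{2} = \frac{11}{3} + \frac{5}{2} = \frac{37}{6}$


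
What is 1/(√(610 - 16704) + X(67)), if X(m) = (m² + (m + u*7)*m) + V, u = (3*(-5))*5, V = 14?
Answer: -26183/685565583 - I*√16094/685565583 ≈ -3.8192e-5 - 1.8505e-7*I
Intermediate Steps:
u = -75 (u = -15*5 = -75)
X(m) = 14 + m² + m*(-525 + m) (X(m) = (m² + (m - 75*7)*m) + 14 = (m² + (m - 525)*m) + 14 = (m² + (-525 + m)*m) + 14 = (m² + m*(-525 + m)) + 14 = 14 + m² + m*(-525 + m))
1/(√(610 - 16704) + X(67)) = 1/(√(610 - 16704) + (14 - 525*67 + 2*67²)) = 1/(√(-16094) + (14 - 35175 + 2*4489)) = 1/(I*√16094 + (14 - 35175 + 8978)) = 1/(I*√16094 - 26183) = 1/(-26183 + I*√16094)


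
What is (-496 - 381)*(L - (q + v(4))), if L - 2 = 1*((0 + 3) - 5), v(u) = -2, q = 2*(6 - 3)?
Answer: 3508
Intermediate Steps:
q = 6 (q = 2*3 = 6)
L = 0 (L = 2 + 1*((0 + 3) - 5) = 2 + 1*(3 - 5) = 2 + 1*(-2) = 2 - 2 = 0)
(-496 - 381)*(L - (q + v(4))) = (-496 - 381)*(0 - (6 - 2)) = -877*(0 - 1*4) = -877*(0 - 4) = -877*(-4) = 3508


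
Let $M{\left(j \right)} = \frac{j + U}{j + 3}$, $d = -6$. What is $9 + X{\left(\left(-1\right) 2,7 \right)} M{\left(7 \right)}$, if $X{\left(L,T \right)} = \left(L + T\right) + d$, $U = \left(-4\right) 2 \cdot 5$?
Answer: $\frac{123}{10} \approx 12.3$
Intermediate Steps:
$U = -40$ ($U = \left(-8\right) 5 = -40$)
$X{\left(L,T \right)} = -6 + L + T$ ($X{\left(L,T \right)} = \left(L + T\right) - 6 = -6 + L + T$)
$M{\left(j \right)} = \frac{-40 + j}{3 + j}$ ($M{\left(j \right)} = \frac{j - 40}{j + 3} = \frac{-40 + j}{3 + j}$)
$9 + X{\left(\left(-1\right) 2,7 \right)} M{\left(7 \right)} = 9 + \left(-6 - 2 + 7\right) \frac{-40 + 7}{3 + 7} = 9 + \left(-6 - 2 + 7\right) \frac{1}{10} \left(-33\right) = 9 - \frac{1}{10} \left(-33\right) = 9 - - \frac{33}{10} = 9 + \frac{33}{10} = \frac{123}{10}$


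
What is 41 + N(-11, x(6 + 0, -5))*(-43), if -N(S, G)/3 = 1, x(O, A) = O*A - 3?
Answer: 170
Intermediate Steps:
x(O, A) = -3 + A*O (x(O, A) = A*O - 3 = -3 + A*O)
N(S, G) = -3 (N(S, G) = -3*1 = -3)
41 + N(-11, x(6 + 0, -5))*(-43) = 41 - 3*(-43) = 41 + 129 = 170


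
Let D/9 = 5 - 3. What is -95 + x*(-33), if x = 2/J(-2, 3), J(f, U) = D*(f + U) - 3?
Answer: -497/5 ≈ -99.400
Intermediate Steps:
D = 18 (D = 9*(5 - 3) = 9*2 = 18)
J(f, U) = -3 + 18*U + 18*f (J(f, U) = 18*(f + U) - 3 = 18*(U + f) - 3 = (18*U + 18*f) - 3 = -3 + 18*U + 18*f)
x = 2/15 (x = 2/(-3 + 18*3 + 18*(-2)) = 2/(-3 + 54 - 36) = 2/15 ≈ 0.13333)
-95 + x*(-33) = -95 + (2/15)*(-33) = -95 - 22/5 = -497/5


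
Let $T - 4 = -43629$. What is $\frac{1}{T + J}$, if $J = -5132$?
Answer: $- \frac{1}{48757} \approx -2.051 \cdot 10^{-5}$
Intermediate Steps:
$T = -43625$ ($T = 4 - 43629 = -43625$)
$\frac{1}{T + J} = \frac{1}{-43625 - 5132} = \frac{1}{-48757} = - \frac{1}{48757}$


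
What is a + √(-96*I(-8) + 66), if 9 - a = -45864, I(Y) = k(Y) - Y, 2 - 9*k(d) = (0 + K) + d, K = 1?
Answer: 45873 + I*√798 ≈ 45873.0 + 28.249*I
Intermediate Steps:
k(d) = ⅑ - d/9 (k(d) = 2/9 - ((0 + 1) + d)/9 = 2/9 - (1 + d)/9 = 2/9 + (-⅑ - d/9) = ⅑ - d/9)
I(Y) = ⅑ - 10*Y/9 (I(Y) = (⅑ - Y/9) - Y = ⅑ - 10*Y/9)
a = 45873 (a = 9 - 1*(-45864) = 9 + 45864 = 45873)
a + √(-96*I(-8) + 66) = 45873 + √(-96*(⅑ - 10/9*(-8)) + 66) = 45873 + √(-96*(⅑ + 80/9) + 66) = 45873 + √(-96*9 + 66) = 45873 + √(-864 + 66) = 45873 + √(-798) = 45873 + I*√798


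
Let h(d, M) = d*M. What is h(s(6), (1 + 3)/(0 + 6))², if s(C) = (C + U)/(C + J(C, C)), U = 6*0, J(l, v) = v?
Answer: ⅑ ≈ 0.11111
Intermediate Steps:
U = 0
s(C) = ½ (s(C) = (C + 0)/(C + C) = C/((2*C)) = C*(1/(2*C)) = ½)
h(d, M) = M*d
h(s(6), (1 + 3)/(0 + 6))² = (((1 + 3)/(0 + 6))*(½))² = ((4/6)*(½))² = ((4*(⅙))*(½))² = ((⅔)*(½))² = (⅓)² = ⅑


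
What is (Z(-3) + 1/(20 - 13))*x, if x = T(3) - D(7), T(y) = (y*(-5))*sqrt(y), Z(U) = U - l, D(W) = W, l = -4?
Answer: -8 - 120*sqrt(3)/7 ≈ -37.692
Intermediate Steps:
Z(U) = 4 + U (Z(U) = U - 1*(-4) = U + 4 = 4 + U)
T(y) = -5*y**(3/2) (T(y) = (-5*y)*sqrt(y) = -5*y**(3/2))
x = -7 - 15*sqrt(3) (x = -15*sqrt(3) - 1*7 = -15*sqrt(3) - 7 = -7 - 15*sqrt(3) ≈ -32.981)
(Z(-3) + 1/(20 - 13))*x = ((4 - 3) + 1/(20 - 13))*(-7 - 15*sqrt(3)) = (1 + 1/7)*(-7 - 15*sqrt(3)) = 8*(-7 - 15*sqrt(3))/7 = -8 - 120*sqrt(3)/7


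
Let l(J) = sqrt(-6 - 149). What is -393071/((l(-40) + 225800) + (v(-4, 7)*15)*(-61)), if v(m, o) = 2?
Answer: -17607222374/10032512211 + 393071*I*sqrt(155)/50162561055 ≈ -1.755 + 9.7557e-5*I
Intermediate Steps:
l(J) = I*sqrt(155) (l(J) = sqrt(-155) = I*sqrt(155))
-393071/((l(-40) + 225800) + (v(-4, 7)*15)*(-61)) = -393071/((I*sqrt(155) + 225800) + (2*15)*(-61)) = -393071/((225800 + I*sqrt(155)) + 30*(-61)) = -393071/((225800 + I*sqrt(155)) - 1830) = -393071/(223970 + I*sqrt(155))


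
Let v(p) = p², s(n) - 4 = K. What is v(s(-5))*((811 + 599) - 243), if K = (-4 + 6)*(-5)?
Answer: 42012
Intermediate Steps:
K = -10 (K = 2*(-5) = -10)
s(n) = -6 (s(n) = 4 - 10 = -6)
v(s(-5))*((811 + 599) - 243) = (-6)²*((811 + 599) - 243) = 36*(1410 - 243) = 36*1167 = 42012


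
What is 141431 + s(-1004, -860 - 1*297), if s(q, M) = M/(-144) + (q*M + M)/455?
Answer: 725707183/5040 ≈ 1.4399e+5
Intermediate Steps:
s(q, M) = -311*M/65520 + M*q/455 (s(q, M) = M*(-1/144) + (M*q + M)*(1/455) = -M/144 + (M + M*q)*(1/455) = -M/144 + (M/455 + M*q/455) = -311*M/65520 + M*q/455)
141431 + s(-1004, -860 - 1*297) = 141431 + (-860 - 1*297)*(-311 + 144*(-1004))/65520 = 141431 + (-860 - 297)*(-311 - 144576)/65520 = 141431 + (1/65520)*(-1157)*(-144887) = 141431 + 12894943/5040 = 725707183/5040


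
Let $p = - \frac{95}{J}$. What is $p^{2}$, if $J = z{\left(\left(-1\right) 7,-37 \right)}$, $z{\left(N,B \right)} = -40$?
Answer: $\frac{361}{64} \approx 5.6406$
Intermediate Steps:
$J = -40$
$p = \frac{19}{8}$ ($p = - \frac{95}{-40} = \left(-95\right) \left(- \frac{1}{40}\right) = \frac{19}{8} \approx 2.375$)
$p^{2} = \left(\frac{19}{8}\right)^{2} = \frac{361}{64}$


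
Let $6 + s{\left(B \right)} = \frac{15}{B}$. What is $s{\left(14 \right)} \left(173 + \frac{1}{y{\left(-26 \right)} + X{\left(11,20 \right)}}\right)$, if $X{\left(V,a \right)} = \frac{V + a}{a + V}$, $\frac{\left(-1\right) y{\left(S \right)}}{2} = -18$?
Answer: $- \frac{220869}{259} \approx -852.78$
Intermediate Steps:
$s{\left(B \right)} = -6 + \frac{15}{B}$
$y{\left(S \right)} = 36$ ($y{\left(S \right)} = \left(-2\right) \left(-18\right) = 36$)
$X{\left(V,a \right)} = 1$ ($X{\left(V,a \right)} = \frac{V + a}{V + a} = 1$)
$s{\left(14 \right)} \left(173 + \frac{1}{y{\left(-26 \right)} + X{\left(11,20 \right)}}\right) = \left(-6 + \frac{15}{14}\right) \left(173 + \frac{1}{36 + 1}\right) = \left(-6 + 15 \cdot \frac{1}{14}\right) \left(173 + \frac{1}{37}\right) = \left(-6 + \frac{15}{14}\right) \left(173 + \frac{1}{37}\right) = \left(- \frac{69}{14}\right) \frac{6402}{37} = - \frac{220869}{259}$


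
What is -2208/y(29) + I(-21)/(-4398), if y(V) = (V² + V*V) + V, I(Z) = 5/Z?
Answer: -203917909/158024538 ≈ -1.2904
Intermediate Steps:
y(V) = V + 2*V² (y(V) = (V² + V²) + V = 2*V² + V = V + 2*V²)
-2208/y(29) + I(-21)/(-4398) = -2208*1/(29*(1 + 2*29)) + (5/(-21))/(-4398) = -2208*1/(29*(1 + 58)) + (5*(-1/21))*(-1/4398) = -2208/(29*59) - 5/21*(-1/4398) = -2208/1711 + 5/92358 = -203917909/158024538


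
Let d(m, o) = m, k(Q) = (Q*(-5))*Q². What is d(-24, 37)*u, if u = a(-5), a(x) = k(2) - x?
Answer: 840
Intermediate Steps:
k(Q) = -5*Q³ (k(Q) = (-5*Q)*Q² = -5*Q³)
a(x) = -40 - x (a(x) = -5*2³ - x = -5*8 - x = -40 - x)
u = -35 (u = -40 - 1*(-5) = -40 + 5 = -35)
d(-24, 37)*u = -24*(-35) = 840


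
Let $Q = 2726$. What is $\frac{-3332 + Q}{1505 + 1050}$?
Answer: $- \frac{606}{2555} \approx -0.23718$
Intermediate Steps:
$\frac{-3332 + Q}{1505 + 1050} = \frac{-3332 + 2726}{1505 + 1050} = - \frac{606}{2555}$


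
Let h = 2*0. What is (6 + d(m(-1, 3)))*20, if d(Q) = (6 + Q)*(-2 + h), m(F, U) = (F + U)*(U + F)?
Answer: -280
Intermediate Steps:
h = 0
m(F, U) = (F + U)² (m(F, U) = (F + U)*(F + U) = (F + U)²)
d(Q) = -12 - 2*Q (d(Q) = (6 + Q)*(-2 + 0) = (6 + Q)*(-2) = -12 - 2*Q)
(6 + d(m(-1, 3)))*20 = (6 + (-12 - 2*(-1 + 3)²))*20 = (6 + (-12 - 2*2²))*20 = (6 + (-12 - 2*4))*20 = (6 + (-12 - 8))*20 = (6 - 20)*20 = -14*20 = -280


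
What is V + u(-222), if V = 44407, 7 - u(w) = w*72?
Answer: 60398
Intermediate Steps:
u(w) = 7 - 72*w (u(w) = 7 - w*72 = 7 - 72*w)
V + u(-222) = 44407 + (7 - 72*(-222)) = 44407 + (7 + 15984) = 44407 + 15991 = 60398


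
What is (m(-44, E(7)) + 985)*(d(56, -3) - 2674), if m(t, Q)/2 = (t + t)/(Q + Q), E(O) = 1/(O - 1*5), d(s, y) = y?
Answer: -2165693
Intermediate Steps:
E(O) = 1/(-5 + O) (E(O) = 1/(O - 5) = 1/(-5 + O))
m(t, Q) = 2*t/Q (m(t, Q) = 2*((t + t)/(Q + Q)) = 2*((2*t)/((2*Q))) = 2*((2*t)*(1/(2*Q))) = 2*(t/Q) = 2*t/Q)
(m(-44, E(7)) + 985)*(d(56, -3) - 2674) = (2*(-44)/1/(-5 + 7) + 985)*(-3 - 2674) = (2*(-44)/1/2 + 985)*(-2677) = (2*(-44)/(½) + 985)*(-2677) = (2*(-44)*2 + 985)*(-2677) = (-176 + 985)*(-2677) = 809*(-2677) = -2165693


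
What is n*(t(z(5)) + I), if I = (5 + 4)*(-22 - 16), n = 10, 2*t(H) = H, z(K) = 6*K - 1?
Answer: -3275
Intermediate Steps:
z(K) = -1 + 6*K
t(H) = H/2
I = -342 (I = 9*(-38) = -342)
n*(t(z(5)) + I) = 10*((-1 + 6*5)/2 - 342) = 10*((-1 + 30)/2 - 342) = 10*((½)*29 - 342) = 10*(29/2 - 342) = 10*(-655/2) = -3275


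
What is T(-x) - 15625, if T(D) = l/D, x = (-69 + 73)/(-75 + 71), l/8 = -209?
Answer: -17297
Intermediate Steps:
l = -1672 (l = 8*(-209) = -1672)
x = -1 (x = 4/(-4) = 4*(-1/4) = -1)
T(D) = -1672/D
T(-x) - 15625 = -1672/((-1*(-1))) - 15625 = -1672/1 - 15625 = -1672*1 - 15625 = -1672 - 15625 = -17297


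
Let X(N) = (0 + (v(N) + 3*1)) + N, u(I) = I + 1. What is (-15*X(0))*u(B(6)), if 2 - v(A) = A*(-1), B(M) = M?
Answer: -525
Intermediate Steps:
v(A) = 2 + A (v(A) = 2 - A*(-1) = 2 - (-1)*A = 2 + A)
u(I) = 1 + I
X(N) = 5 + 2*N (X(N) = (0 + ((2 + N) + 3*1)) + N = (0 + ((2 + N) + 3)) + N = (0 + (5 + N)) + N = (5 + N) + N = 5 + 2*N)
(-15*X(0))*u(B(6)) = (-15*(5 + 2*0))*(1 + 6) = -15*(5 + 0)*7 = -15*5*7 = -75*7 = -525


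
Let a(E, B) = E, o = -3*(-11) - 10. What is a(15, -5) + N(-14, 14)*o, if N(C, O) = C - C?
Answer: 15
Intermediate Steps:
N(C, O) = 0
o = 23 (o = 33 - 10 = 23)
a(15, -5) + N(-14, 14)*o = 15 + 0*23 = 15 + 0 = 15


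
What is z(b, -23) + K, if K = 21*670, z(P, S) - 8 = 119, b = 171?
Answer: 14197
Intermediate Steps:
z(P, S) = 127 (z(P, S) = 8 + 119 = 127)
K = 14070
z(b, -23) + K = 127 + 14070 = 14197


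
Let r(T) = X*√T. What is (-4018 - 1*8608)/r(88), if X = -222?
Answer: 6313*√22/4884 ≈ 6.0628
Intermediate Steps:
r(T) = -222*√T
(-4018 - 1*8608)/r(88) = (-4018 - 1*8608)/((-444*√22)) = (-4018 - 8608)/((-444*√22)) = -12626*(-√22/9768) = -(-6313)*√22/4884 = 6313*√22/4884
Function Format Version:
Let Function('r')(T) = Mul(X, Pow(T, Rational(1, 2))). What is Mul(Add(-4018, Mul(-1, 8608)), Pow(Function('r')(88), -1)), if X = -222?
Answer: Mul(Rational(6313, 4884), Pow(22, Rational(1, 2))) ≈ 6.0628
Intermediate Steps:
Function('r')(T) = Mul(-222, Pow(T, Rational(1, 2)))
Mul(Add(-4018, Mul(-1, 8608)), Pow(Function('r')(88), -1)) = Mul(Add(-4018, Mul(-1, 8608)), Pow(Mul(-222, Pow(88, Rational(1, 2))), -1)) = Mul(Add(-4018, -8608), Pow(Mul(-222, Mul(2, Pow(22, Rational(1, 2)))), -1)) = Mul(-12626, Pow(Mul(-444, Pow(22, Rational(1, 2))), -1)) = Mul(-12626, Mul(Rational(-1, 9768), Pow(22, Rational(1, 2)))) = Mul(Rational(6313, 4884), Pow(22, Rational(1, 2)))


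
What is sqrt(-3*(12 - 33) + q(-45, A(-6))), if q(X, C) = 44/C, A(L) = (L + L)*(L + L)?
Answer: sqrt(2279)/6 ≈ 7.9565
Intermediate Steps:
A(L) = 4*L**2 (A(L) = (2*L)*(2*L) = 4*L**2)
sqrt(-3*(12 - 33) + q(-45, A(-6))) = sqrt(-3*(12 - 33) + 44/((4*(-6)**2))) = sqrt(-3*(-21) + 44/((4*36))) = sqrt(63 + 44/144) = sqrt(63 + 44*(1/144)) = sqrt(63 + 11/36) = sqrt(2279/36) = sqrt(2279)/6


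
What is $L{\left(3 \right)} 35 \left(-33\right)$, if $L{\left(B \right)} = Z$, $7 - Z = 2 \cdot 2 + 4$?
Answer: $1155$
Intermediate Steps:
$Z = -1$ ($Z = 7 - \left(2 \cdot 2 + 4\right) = 7 - \left(4 + 4\right) = 7 - 8 = -1$)
$L{\left(B \right)} = -1$
$L{\left(3 \right)} 35 \left(-33\right) = \left(-1\right) 35 \left(-33\right) = \left(-35\right) \left(-33\right) = 1155$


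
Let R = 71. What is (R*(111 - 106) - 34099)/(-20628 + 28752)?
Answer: -2812/677 ≈ -4.1536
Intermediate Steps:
(R*(111 - 106) - 34099)/(-20628 + 28752) = (71*(111 - 106) - 34099)/(-20628 + 28752) = (71*5 - 34099)/8124 = (355 - 34099)*(1/8124) = -33744*1/8124 = -2812/677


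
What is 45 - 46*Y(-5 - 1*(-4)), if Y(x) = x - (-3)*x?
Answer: 229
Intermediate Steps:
Y(x) = 4*x (Y(x) = x + 3*x = 4*x)
45 - 46*Y(-5 - 1*(-4)) = 45 - 184*(-5 - 1*(-4)) = 45 - 184*(-5 + 4) = 45 - 184*(-1) = 45 - 46*(-4) = 45 + 184 = 229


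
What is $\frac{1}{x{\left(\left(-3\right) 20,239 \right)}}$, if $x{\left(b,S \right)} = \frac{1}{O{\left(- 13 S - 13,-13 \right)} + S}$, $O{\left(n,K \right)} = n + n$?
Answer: $-6001$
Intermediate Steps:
$O{\left(n,K \right)} = 2 n$
$x{\left(b,S \right)} = \frac{1}{-26 - 25 S}$ ($x{\left(b,S \right)} = \frac{1}{2 \left(- 13 S - 13\right) + S} = \frac{1}{2 \left(-13 - 13 S\right) + S} = \frac{1}{\left(-26 - 26 S\right) + S} = \frac{1}{-26 - 25 S}$)
$\frac{1}{x{\left(\left(-3\right) 20,239 \right)}} = \frac{1}{\frac{1}{-26 - 5975}} = \frac{1}{\frac{1}{-6001}} = \frac{1}{- \frac{1}{6001}} = -6001$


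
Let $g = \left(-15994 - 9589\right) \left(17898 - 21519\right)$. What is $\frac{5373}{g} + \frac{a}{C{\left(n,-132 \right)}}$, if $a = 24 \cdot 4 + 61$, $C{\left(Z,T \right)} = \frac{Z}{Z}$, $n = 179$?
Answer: $\frac{4847954708}{30878681} \approx 157.0$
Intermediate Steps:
$C{\left(Z,T \right)} = 1$
$g = 92636043$ ($g = \left(-25583\right) \left(-3621\right) = 92636043$)
$a = 157$ ($a = 96 + 61 = 157$)
$\frac{5373}{g} + \frac{a}{C{\left(n,-132 \right)}} = \frac{5373}{92636043} + \frac{157}{1} = 5373 \cdot \frac{1}{92636043} + 157 \cdot 1 = \frac{1791}{30878681} + 157 = \frac{4847954708}{30878681}$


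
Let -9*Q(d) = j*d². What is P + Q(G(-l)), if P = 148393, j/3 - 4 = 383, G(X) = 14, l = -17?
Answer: 123109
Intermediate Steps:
j = 1161 (j = 12 + 3*383 = 12 + 1149 = 1161)
Q(d) = -129*d²
P + Q(G(-l)) = 148393 - 129*14² = 148393 - 129*196 = 148393 - 25284 = 123109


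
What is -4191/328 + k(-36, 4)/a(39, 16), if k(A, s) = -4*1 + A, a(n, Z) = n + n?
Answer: -170009/12792 ≈ -13.290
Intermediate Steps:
a(n, Z) = 2*n
k(A, s) = -4 + A
-4191/328 + k(-36, 4)/a(39, 16) = -4191/328 + (-4 - 36)/((2*39)) = -4191*1/328 - 40/78 = -4191/328 - 40*1/78 = -4191/328 - 20/39 = -170009/12792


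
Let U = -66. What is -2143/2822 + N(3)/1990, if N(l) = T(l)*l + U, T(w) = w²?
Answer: -1093657/1403945 ≈ -0.77899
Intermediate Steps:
N(l) = -66 + l³ (N(l) = l²*l - 66 = l³ - 66 = -66 + l³)
-2143/2822 + N(3)/1990 = -2143/2822 + (-66 + 3³)/1990 = -2143*1/2822 + (-66 + 27)*(1/1990) = -2143/2822 - 39*1/1990 = -2143/2822 - 39/1990 = -1093657/1403945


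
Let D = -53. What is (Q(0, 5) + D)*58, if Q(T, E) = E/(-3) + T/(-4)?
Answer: -9512/3 ≈ -3170.7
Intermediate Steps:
Q(T, E) = -E/3 - T/4 (Q(T, E) = E*(-⅓) + T*(-¼) = -E/3 - T/4)
(Q(0, 5) + D)*58 = ((-⅓*5 - ¼*0) - 53)*58 = ((-5/3 + 0) - 53)*58 = (-5/3 - 53)*58 = -164/3*58 = -9512/3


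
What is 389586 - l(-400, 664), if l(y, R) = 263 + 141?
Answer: 389182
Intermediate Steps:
l(y, R) = 404
389586 - l(-400, 664) = 389586 - 1*404 = 389586 - 404 = 389182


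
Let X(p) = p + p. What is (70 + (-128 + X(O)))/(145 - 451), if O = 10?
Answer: 19/153 ≈ 0.12418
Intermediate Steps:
X(p) = 2*p
(70 + (-128 + X(O)))/(145 - 451) = (70 + (-128 + 2*10))/(145 - 451) = (70 + (-128 + 20))/(-306) = (70 - 108)*(-1/306) = -38*(-1/306) = 19/153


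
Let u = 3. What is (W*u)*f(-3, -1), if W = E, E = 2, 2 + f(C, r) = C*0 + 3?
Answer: 6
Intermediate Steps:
f(C, r) = 1 (f(C, r) = -2 + (C*0 + 3) = -2 + (0 + 3) = -2 + 3 = 1)
W = 2
(W*u)*f(-3, -1) = (2*3)*1 = 6*1 = 6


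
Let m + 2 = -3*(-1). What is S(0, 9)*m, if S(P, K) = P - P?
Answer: 0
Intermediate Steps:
S(P, K) = 0
m = 1 (m = -2 - 3*(-1) = -2 + 3 = 1)
S(0, 9)*m = 0*1 = 0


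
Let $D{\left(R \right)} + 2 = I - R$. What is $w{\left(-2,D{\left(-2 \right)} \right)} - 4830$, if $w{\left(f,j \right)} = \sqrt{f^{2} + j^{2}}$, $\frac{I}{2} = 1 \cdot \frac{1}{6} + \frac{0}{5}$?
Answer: $-4830 + \frac{\sqrt{37}}{3} \approx -4828.0$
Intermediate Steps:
$I = \frac{1}{3}$ ($I = 2 \left(1 \cdot \frac{1}{6} + \frac{0}{5}\right) = 2 \left(1 \cdot \frac{1}{6} + 0 \cdot \frac{1}{5}\right) = 2 \left(\frac{1}{6} + 0\right) = 2 \cdot \frac{1}{6} = \frac{1}{3} \approx 0.33333$)
$D{\left(R \right)} = - \frac{5}{3} - R$ ($D{\left(R \right)} = -2 - \left(- \frac{1}{3} + R\right) = - \frac{5}{3} - R$)
$w{\left(-2,D{\left(-2 \right)} \right)} - 4830 = \sqrt{\left(-2\right)^{2} + \left(- \frac{5}{3} - -2\right)^{2}} - 4830 = \sqrt{4 + \left(- \frac{5}{3} + 2\right)^{2}} - 4830 = \sqrt{4 + \left(\frac{1}{3}\right)^{2}} - 4830 = \sqrt{4 + \frac{1}{9}} - 4830 = \sqrt{\frac{37}{9}} - 4830 = \frac{\sqrt{37}}{3} - 4830 = -4830 + \frac{\sqrt{37}}{3}$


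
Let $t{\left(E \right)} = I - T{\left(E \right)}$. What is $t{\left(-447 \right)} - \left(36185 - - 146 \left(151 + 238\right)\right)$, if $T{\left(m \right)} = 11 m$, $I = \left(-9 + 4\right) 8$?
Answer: $-88102$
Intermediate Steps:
$I = -40$ ($I = \left(-5\right) 8 = -40$)
$t{\left(E \right)} = -40 - 11 E$
$t{\left(-447 \right)} - \left(36185 - - 146 \left(151 + 238\right)\right) = \left(-40 - -4917\right) - \left(36185 - - 146 \left(151 + 238\right)\right) = \left(-40 + 4917\right) - \left(36185 - \left(-146\right) 389\right) = 4877 - \left(36185 - -56794\right) = 4877 - \left(36185 + 56794\right) = 4877 - 92979 = -88102$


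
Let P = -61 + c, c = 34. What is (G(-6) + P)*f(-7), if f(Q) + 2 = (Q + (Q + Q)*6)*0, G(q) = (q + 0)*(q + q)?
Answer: -90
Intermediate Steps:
P = -27 (P = -61 + 34 = -27)
G(q) = 2*q² (G(q) = q*(2*q) = 2*q²)
f(Q) = -2 (f(Q) = -2 + (Q + (Q + Q)*6)*0 = -2 + (Q + (2*Q)*6)*0 = -2 + (Q + 12*Q)*0 = -2 + (13*Q)*0 = -2 + 0 = -2)
(G(-6) + P)*f(-7) = (2*(-6)² - 27)*(-2) = (2*36 - 27)*(-2) = (72 - 27)*(-2) = 45*(-2) = -90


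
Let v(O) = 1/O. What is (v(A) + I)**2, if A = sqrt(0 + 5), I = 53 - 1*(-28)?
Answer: (405 + sqrt(5))**2/25 ≈ 6633.6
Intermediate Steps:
I = 81 (I = 53 + 28 = 81)
A = sqrt(5) ≈ 2.2361
(v(A) + I)**2 = (1/(sqrt(5)) + 81)**2 = (sqrt(5)/5 + 81)**2 = (81 + sqrt(5)/5)**2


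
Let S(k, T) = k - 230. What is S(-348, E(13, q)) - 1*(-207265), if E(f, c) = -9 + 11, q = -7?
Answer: 206687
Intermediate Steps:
E(f, c) = 2
S(k, T) = -230 + k
S(-348, E(13, q)) - 1*(-207265) = (-230 - 348) - 1*(-207265) = -578 + 207265 = 206687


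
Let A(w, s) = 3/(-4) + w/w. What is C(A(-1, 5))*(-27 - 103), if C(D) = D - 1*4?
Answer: 975/2 ≈ 487.50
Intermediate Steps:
A(w, s) = ¼ (A(w, s) = 3*(-¼) + 1 = -¾ + 1 = ¼)
C(D) = -4 + D (C(D) = D - 4 = -4 + D)
C(A(-1, 5))*(-27 - 103) = (-4 + ¼)*(-27 - 103) = -15/4*(-130) = 975/2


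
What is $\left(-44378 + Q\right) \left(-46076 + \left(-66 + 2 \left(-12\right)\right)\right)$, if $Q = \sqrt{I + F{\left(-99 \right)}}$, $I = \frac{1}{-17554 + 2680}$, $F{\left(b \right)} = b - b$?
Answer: $2048754748 - \frac{23083 i \sqrt{14874}}{7437} \approx 2.0488 \cdot 10^{9} - 378.54 i$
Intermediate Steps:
$F{\left(b \right)} = 0$
$I = - \frac{1}{14874}$ ($I = \frac{1}{-14874} = - \frac{1}{14874} \approx -6.7231 \cdot 10^{-5}$)
$Q = \frac{i \sqrt{14874}}{14874}$ ($Q = \sqrt{- \frac{1}{14874} + 0} = \sqrt{- \frac{1}{14874}} = \frac{i \sqrt{14874}}{14874} \approx 0.0081995 i$)
$\left(-44378 + Q\right) \left(-46076 + \left(-66 + 2 \left(-12\right)\right)\right) = \left(-44378 + \frac{i \sqrt{14874}}{14874}\right) \left(-46076 + \left(-66 + 2 \left(-12\right)\right)\right) = \left(-44378 + \frac{i \sqrt{14874}}{14874}\right) \left(-46076 - 90\right) = \left(-44378 + \frac{i \sqrt{14874}}{14874}\right) \left(-46166\right) = 2048754748 - \frac{23083 i \sqrt{14874}}{7437}$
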